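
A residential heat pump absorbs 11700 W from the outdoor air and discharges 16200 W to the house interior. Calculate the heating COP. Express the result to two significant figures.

The first law gives Q̇_H = Q̇_C + Ẇ, so the three rates are Q̇_C = 11700, Q̇_H = 16200, Ẇ = 4500 W.
COP_HP = Q̇_H/Ẇ = 16200/4500 = 3.600.

3.6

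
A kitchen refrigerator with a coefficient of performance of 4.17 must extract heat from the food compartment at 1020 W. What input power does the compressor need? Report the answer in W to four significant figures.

Ẇ = Q̇_C/COP = 1020/4.17 = 244.6 W.

244.6 W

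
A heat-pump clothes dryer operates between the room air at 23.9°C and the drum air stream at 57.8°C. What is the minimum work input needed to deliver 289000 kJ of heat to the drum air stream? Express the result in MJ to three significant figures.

29.6 MJ

In absolute terms T_C = 297.05 K and T_H = 330.95 K, so ΔT = 33.90 K.
The reversible limit is COP_HP = T_H/ΔT = 9.763, so W_min = Q_H/COP = Q_H·ΔT/T_H.
W_min = 289000 × 33.90/330.95 = 29600 kJ = 29.60 MJ.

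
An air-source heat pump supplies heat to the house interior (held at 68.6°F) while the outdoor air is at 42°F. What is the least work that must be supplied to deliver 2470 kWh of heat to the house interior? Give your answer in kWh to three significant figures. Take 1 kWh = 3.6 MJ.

In absolute terms T_C = 278.71 K and T_H = 293.48 K, so ΔT = 14.78 K.
The reversible limit is COP_HP = T_H/ΔT = 19.86, so W_min = Q_H/COP = Q_H·ΔT/T_H.
W_min = 2470 × 14.78/293.48 = 124.4 kWh.

124 kWh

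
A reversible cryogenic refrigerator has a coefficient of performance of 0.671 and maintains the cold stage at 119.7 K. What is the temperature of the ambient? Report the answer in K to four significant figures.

COP_R = T_C/(T_H − T_C) gives T_H − T_C = T_C/COP.
With T_C = 119.70 K, T_H = 119.70 × (1 + 1/0.671) = 298.09 K.

298.1 K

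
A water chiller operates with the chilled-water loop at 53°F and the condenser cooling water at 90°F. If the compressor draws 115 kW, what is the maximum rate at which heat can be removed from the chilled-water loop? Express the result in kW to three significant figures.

1590 kW

In absolute terms T_C = 284.82 K and T_H = 305.37 K, so ΔT = 20.56 K.
COP_Carnot = T_C/ΔT = 284.82/20.56 = 13.86.
Q̇_max = COP_Carnot × Ẇ = 13.86 × 115.0 kW = 1593 kW.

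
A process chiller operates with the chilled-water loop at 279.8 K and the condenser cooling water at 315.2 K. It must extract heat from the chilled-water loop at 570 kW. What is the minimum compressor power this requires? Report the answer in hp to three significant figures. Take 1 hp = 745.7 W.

96.7 hp

The reservoir spacing is ΔT = 315.2 − 279.8 = 35.40 K.
COP_Carnot = T_C/ΔT = 279.80/35.40 = 7.904.
Ẇ_min = Q̇/COP_Carnot = 570.0/7.904 = 72.12 kW = 96.71 hp.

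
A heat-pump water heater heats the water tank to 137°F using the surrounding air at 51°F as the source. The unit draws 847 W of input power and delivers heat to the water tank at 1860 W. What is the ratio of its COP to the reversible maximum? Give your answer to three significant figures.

0.317

COP_actual = Q̇_H/Ẇ = 1860/847.0 = 2.196.
In absolute terms T_C = 283.71 K and T_H = 331.48 K, so ΔT = 47.78 K.
COP_Carnot = T_H/ΔT = 331.48/47.78 = 6.938.
η_II = COP_actual/COP_Carnot = 2.196/6.938 = 0.3165.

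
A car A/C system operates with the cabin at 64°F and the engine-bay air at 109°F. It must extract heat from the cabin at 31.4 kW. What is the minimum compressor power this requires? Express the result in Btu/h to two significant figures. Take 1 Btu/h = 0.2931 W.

9200 Btu/h

In absolute terms T_C = 290.93 K and T_H = 315.93 K, so ΔT = 25.00 K.
COP_Carnot = T_C/ΔT = 290.93/25.00 = 11.64.
Ẇ_min = Q̇/COP_Carnot = 31.40/11.64 = 2.698 kW = 9206 Btu/h.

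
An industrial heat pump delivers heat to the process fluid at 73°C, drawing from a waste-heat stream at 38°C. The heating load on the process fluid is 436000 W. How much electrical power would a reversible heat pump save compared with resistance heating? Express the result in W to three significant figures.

392000 W

In absolute terms T_C = 311.15 K and T_H = 346.15 K, so ΔT = 35.00 K.
COP_Carnot = T_H/ΔT = 346.15/35.00 = 9.890.
Resistance heating needs Ẇ_res = Q̇_H = 436000 W; the reversible heat pump needs only Ẇ_hp = Q̇_H/COP = 44080 W.
Saving = 436000 − 44080 = 391900 W.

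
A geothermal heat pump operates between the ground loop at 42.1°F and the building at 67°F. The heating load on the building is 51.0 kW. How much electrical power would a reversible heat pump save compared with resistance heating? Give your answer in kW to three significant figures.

In absolute terms T_C = 278.76 K and T_H = 292.59 K, so ΔT = 13.83 K.
COP_Carnot = T_H/ΔT = 292.59/13.83 = 21.15.
Resistance heating needs Ẇ_res = Q̇_H = 51.00 kW; the reversible heat pump needs only Ẇ_hp = Q̇_H/COP = 2.411 kW.
Saving = 51.00 − 2.411 = 48.59 kW.

48.6 kW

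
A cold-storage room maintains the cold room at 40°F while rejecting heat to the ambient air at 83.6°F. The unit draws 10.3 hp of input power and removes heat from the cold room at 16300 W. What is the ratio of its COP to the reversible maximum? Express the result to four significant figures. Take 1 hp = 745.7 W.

0.1852

Converting, Q̇_C = 16300 W = 21.86 hp, so COP_actual = Q̇_C/Ẇ = 21.86/10.30 = 2.122.
In absolute terms T_C = 277.59 K and T_H = 301.82 K, so ΔT = 24.22 K.
COP_Carnot = T_C/ΔT = 277.59/24.22 = 11.46.
η_II = COP_actual/COP_Carnot = 2.122/11.46 = 0.1852.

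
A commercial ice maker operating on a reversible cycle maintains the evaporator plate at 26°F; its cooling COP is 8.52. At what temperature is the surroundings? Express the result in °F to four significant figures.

COP_R = T_C/(T_H − T_C) gives T_H − T_C = T_C/COP.
With T_C = 269.82 K, T_H = 269.82 × (1 + 1/8.52) = 301.49 K.
Converting, 301.49 K = 83.00°F.

83.00 °F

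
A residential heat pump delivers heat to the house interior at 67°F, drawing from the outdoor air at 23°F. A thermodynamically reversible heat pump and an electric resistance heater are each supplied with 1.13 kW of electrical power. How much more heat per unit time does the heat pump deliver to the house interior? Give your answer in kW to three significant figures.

12.4 kW

In absolute terms T_C = 268.15 K and T_H = 292.59 K, so ΔT = 24.44 K.
COP_Carnot = T_H/ΔT = 292.59/24.44 = 11.97.
The heat pump delivers Q̇_H = COP × Ẇ = 13.53 kW; the resistance heater delivers Ẇ = 1.130 kW.
Extra = (COP − 1)·Ẇ = 12.40 kW.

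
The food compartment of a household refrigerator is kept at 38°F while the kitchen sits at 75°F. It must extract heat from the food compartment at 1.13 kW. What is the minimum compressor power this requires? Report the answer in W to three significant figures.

84.0 W

In absolute terms T_C = 276.48 K and T_H = 297.04 K, so ΔT = 20.56 K.
COP_Carnot = T_C/ΔT = 276.48/20.56 = 13.45.
Ẇ_min = Q̇/COP_Carnot = 1.130/13.45 = 0.08401 kW = 84.01 W.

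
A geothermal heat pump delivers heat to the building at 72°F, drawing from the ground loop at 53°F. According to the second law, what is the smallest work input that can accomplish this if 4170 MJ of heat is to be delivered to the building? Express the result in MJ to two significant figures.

150 MJ

In absolute terms T_C = 284.82 K and T_H = 295.37 K, so ΔT = 10.56 K.
The reversible limit is COP_HP = T_H/ΔT = 27.98, so W_min = Q_H/COP = Q_H·ΔT/T_H.
W_min = 4170 × 10.56/295.37 = 149.0 MJ.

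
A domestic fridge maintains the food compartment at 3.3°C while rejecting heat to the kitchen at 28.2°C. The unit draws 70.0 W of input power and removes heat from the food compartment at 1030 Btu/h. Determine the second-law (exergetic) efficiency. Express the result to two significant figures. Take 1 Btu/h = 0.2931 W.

0.39

Converting, Q̇_C = 1030 Btu/h = 301.9 W, so COP_actual = Q̇_C/Ẇ = 301.9/70.00 = 4.313.
In absolute terms T_C = 276.45 K and T_H = 301.35 K, so ΔT = 24.90 K.
COP_Carnot = T_C/ΔT = 276.45/24.90 = 11.10.
η_II = COP_actual/COP_Carnot = 4.313/11.10 = 0.3885.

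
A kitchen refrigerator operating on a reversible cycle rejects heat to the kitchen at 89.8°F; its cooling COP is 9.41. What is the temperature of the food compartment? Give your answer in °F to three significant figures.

37.0 °F

For a Carnot refrigerator COP_R = T_C/(T_H − T_C), so T_C = COP·T_H/(1 + COP).
With T_H = 305.26 K, T_C = 9.41 × 305.26/10.41 = 275.94 K.
Converting, 275.94 K = 37.02°F.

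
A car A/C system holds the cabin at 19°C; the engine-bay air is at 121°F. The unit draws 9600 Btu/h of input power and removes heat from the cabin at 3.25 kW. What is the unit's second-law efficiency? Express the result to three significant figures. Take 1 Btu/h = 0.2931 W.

0.120

Converting, Q̇_C = 3.250 kW = 11090 Btu/h, so COP_actual = Q̇_C/Ẇ = 11090/9600 = 1.155.
In absolute terms T_C = 292.15 K and T_H = 322.59 K, so ΔT = 30.44 K.
COP_Carnot = T_C/ΔT = 292.15/30.44 = 9.596.
η_II = COP_actual/COP_Carnot = 1.155/9.596 = 0.1204.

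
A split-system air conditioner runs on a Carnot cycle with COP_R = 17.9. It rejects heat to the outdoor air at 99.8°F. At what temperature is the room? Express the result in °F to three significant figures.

70.2 °F

For a Carnot refrigerator COP_R = T_C/(T_H − T_C), so T_C = COP·T_H/(1 + COP).
With T_H = 310.82 K, T_C = 17.9 × 310.82/18.90 = 294.37 K.
Converting, 294.37 K = 70.20°F.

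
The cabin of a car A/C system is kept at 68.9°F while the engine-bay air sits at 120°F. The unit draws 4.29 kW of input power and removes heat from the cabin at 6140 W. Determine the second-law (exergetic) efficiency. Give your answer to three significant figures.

0.138

Converting, Q̇_C = 6140 W = 6.140 kW, so COP_actual = Q̇_C/Ẇ = 6.140/4.290 = 1.431.
In absolute terms T_C = 293.65 K and T_H = 322.04 K, so ΔT = 28.39 K.
COP_Carnot = T_C/ΔT = 293.65/28.39 = 10.34.
η_II = COP_actual/COP_Carnot = 1.431/10.34 = 0.1384.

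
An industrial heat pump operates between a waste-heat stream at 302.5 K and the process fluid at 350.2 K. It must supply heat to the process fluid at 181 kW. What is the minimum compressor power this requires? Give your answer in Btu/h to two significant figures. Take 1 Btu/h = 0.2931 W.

The reservoir spacing is ΔT = 350.2 − 302.5 = 47.70 K.
COP_Carnot = T_H/ΔT = 350.20/47.70 = 7.342.
Ẇ_min = Q̇/COP_Carnot = 181.0/7.342 = 24.65 kW = 84110 Btu/h.

84000 Btu/h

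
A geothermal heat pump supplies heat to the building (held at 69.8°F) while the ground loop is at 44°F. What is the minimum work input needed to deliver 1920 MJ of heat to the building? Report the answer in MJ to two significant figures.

In absolute terms T_C = 279.82 K and T_H = 294.15 K, so ΔT = 14.33 K.
The reversible limit is COP_HP = T_H/ΔT = 20.52, so W_min = Q_H/COP = Q_H·ΔT/T_H.
W_min = 1920 × 14.33/294.15 = 93.56 MJ.

94 MJ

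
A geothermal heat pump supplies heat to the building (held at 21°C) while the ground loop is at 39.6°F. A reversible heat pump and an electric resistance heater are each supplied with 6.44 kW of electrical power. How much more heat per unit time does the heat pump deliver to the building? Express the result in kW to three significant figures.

In absolute terms T_C = 277.37 K and T_H = 294.15 K, so ΔT = 16.78 K.
COP_Carnot = T_H/ΔT = 294.15/16.78 = 17.53.
The heat pump delivers Q̇_H = COP × Ẇ = 112.9 kW; the resistance heater delivers Ẇ = 6.440 kW.
Extra = (COP − 1)·Ẇ = 106.5 kW.

106 kW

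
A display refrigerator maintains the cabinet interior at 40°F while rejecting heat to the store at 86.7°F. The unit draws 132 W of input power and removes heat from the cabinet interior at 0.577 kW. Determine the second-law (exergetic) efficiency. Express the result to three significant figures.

0.409

Converting, Q̇_C = 0.5770 kW = 577.0 W, so COP_actual = Q̇_C/Ẇ = 577.0/132.0 = 4.371.
In absolute terms T_C = 277.59 K and T_H = 303.54 K, so ΔT = 25.94 K.
COP_Carnot = T_C/ΔT = 277.59/25.94 = 10.70.
η_II = COP_actual/COP_Carnot = 4.371/10.70 = 0.4085.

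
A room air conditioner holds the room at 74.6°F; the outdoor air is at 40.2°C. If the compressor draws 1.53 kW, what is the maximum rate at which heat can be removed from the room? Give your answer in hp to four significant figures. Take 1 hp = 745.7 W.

36.83 hp

In absolute terms T_C = 296.82 K and T_H = 313.35 K, so ΔT = 16.53 K.
COP_Carnot = T_C/ΔT = 296.82/16.53 = 17.95.
Q̇_max = COP_Carnot × Ẇ = 17.95 × 1.530 kW = 27.47 kW = 36.83 hp.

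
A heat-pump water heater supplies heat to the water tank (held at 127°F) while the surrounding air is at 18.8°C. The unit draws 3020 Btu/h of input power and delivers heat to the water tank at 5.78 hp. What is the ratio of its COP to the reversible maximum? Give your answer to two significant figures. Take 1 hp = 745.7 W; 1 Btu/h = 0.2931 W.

0.51

Converting, Q̇_H = 5.780 hp = 14710 Btu/h, so COP_actual = Q̇_H/Ẇ = 14710/3020 = 4.869.
In absolute terms T_C = 291.95 K and T_H = 325.93 K, so ΔT = 33.98 K.
COP_Carnot = T_H/ΔT = 325.93/33.98 = 9.592.
η_II = COP_actual/COP_Carnot = 4.869/9.592 = 0.5076.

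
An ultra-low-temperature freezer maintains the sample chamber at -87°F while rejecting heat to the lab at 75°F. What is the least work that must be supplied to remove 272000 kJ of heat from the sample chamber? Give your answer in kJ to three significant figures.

118000 kJ

In absolute terms T_C = 207.04 K and T_H = 297.04 K, so ΔT = 90.00 K.
The reversible limit is COP_R = T_C/ΔT = 2.300, so W_min = Q_C/COP = Q_C·ΔT/T_C.
W_min = 272000 × 90.00/207.04 = 118200 kJ.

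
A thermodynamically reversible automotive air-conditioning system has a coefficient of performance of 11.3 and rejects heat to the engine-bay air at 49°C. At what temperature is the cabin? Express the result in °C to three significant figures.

22.8 °C

For a Carnot refrigerator COP_R = T_C/(T_H − T_C), so T_C = COP·T_H/(1 + COP).
With T_H = 322.15 K, T_C = 11.3 × 322.15/12.30 = 295.96 K.
Converting, 295.96 K = 22.81°C.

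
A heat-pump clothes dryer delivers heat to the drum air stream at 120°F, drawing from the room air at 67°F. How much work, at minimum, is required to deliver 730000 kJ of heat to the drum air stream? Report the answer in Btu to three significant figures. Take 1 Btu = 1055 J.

63300 Btu

In absolute terms T_C = 292.59 K and T_H = 322.04 K, so ΔT = 29.44 K.
The reversible limit is COP_HP = T_H/ΔT = 10.94, so W_min = Q_H/COP = Q_H·ΔT/T_H.
W_min = 730000 × 29.44/322.04 = 66740 kJ = 63270 Btu.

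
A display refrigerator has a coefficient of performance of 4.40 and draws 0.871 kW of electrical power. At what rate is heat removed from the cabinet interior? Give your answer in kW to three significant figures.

Q̇_C = COP × Ẇ = 4.40 × 0.8710 = 3.832 kW.

3.83 kW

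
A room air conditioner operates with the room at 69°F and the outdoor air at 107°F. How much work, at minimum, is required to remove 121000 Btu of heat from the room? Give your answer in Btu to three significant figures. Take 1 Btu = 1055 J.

8700 Btu

In absolute terms T_C = 293.71 K and T_H = 314.82 K, so ΔT = 21.11 K.
The reversible limit is COP_R = T_C/ΔT = 13.91, so W_min = Q_C/COP = Q_C·ΔT/T_C.
W_min = 121000 × 21.11/293.71 = 8697 Btu.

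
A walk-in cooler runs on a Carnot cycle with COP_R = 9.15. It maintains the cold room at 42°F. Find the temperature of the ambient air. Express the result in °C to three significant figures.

36.0 °C

COP_R = T_C/(T_H − T_C) gives T_H − T_C = T_C/COP.
With T_C = 278.71 K, T_H = 278.71 × (1 + 1/9.15) = 309.17 K.
Converting, 309.17 K = 36.02°C.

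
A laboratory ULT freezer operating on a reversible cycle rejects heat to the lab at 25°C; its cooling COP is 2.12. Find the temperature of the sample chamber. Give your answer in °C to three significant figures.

For a Carnot refrigerator COP_R = T_C/(T_H − T_C), so T_C = COP·T_H/(1 + COP).
With T_H = 298.15 K, T_C = 2.12 × 298.15/3.120 = 202.59 K.
Converting, 202.59 K = -70.56°C.

-70.6 °C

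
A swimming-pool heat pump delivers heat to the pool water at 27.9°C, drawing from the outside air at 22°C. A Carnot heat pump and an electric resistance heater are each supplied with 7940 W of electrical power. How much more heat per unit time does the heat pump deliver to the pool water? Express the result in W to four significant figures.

397200 W

In absolute terms T_C = 295.15 K and T_H = 301.05 K, so ΔT = 5.900 K.
COP_Carnot = T_H/ΔT = 301.05/5.900 = 51.03.
The heat pump delivers Q̇_H = COP × Ẇ = 405100 W; the resistance heater delivers Ẇ = 7940 W.
Extra = (COP − 1)·Ẇ = 397200 W.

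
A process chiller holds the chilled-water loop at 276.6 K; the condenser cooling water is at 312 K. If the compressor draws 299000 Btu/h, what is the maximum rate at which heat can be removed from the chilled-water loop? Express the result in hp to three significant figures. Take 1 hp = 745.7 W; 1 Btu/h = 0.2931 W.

918 hp

The reservoir spacing is ΔT = 312 − 276.6 = 35.40 K.
COP_Carnot = T_C/ΔT = 276.60/35.40 = 7.814.
Q̇_max = COP_Carnot × Ẇ = 7.814 × 299000 Btu/h = 2336000 Btu/h = 918.3 hp.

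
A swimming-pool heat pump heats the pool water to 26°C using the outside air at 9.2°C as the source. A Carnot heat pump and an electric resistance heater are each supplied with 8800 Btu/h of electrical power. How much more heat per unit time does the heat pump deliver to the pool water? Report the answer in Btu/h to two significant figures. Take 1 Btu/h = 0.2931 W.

150000 Btu/h

In absolute terms T_C = 282.35 K and T_H = 299.15 K, so ΔT = 16.80 K.
COP_Carnot = T_H/ΔT = 299.15/16.80 = 17.81.
The heat pump delivers Q̇_H = COP × Ẇ = 156700 Btu/h; the resistance heater delivers Ẇ = 8800 Btu/h.
Extra = (COP − 1)·Ẇ = 147900 Btu/h.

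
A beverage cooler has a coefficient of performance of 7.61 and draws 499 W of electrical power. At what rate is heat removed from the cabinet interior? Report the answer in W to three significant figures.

Q̇_C = COP × Ẇ = 7.61 × 499.0 = 3797 W.

3800 W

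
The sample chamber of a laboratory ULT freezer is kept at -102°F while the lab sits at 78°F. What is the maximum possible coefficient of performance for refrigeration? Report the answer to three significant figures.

1.99

In absolute terms T_C = 198.71 K and T_H = 298.71 K, so ΔT = 100.0 K.
For a reversible cycle, COP_Carnot = T_C/ΔT = 198.71/100.0 = 1.987.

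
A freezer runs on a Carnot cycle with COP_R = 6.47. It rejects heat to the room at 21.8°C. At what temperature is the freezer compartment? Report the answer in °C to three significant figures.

For a Carnot refrigerator COP_R = T_C/(T_H − T_C), so T_C = COP·T_H/(1 + COP).
With T_H = 294.95 K, T_C = 6.47 × 294.95/7.470 = 255.47 K.
Converting, 255.47 K = -17.68°C.

-17.7 °C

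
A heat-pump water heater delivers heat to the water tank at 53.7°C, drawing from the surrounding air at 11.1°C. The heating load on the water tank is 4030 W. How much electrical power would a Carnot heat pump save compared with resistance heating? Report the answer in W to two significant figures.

In absolute terms T_C = 284.25 K and T_H = 326.85 K, so ΔT = 42.60 K.
COP_Carnot = T_H/ΔT = 326.85/42.60 = 7.673.
Resistance heating needs Ẇ_res = Q̇_H = 4030 W; the reversible heat pump needs only Ẇ_hp = Q̇_H/COP = 525.3 W.
Saving = 4030 − 525.3 = 3505 W.

3500 W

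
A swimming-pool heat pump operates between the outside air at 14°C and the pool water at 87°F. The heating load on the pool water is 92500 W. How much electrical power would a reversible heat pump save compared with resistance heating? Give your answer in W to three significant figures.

87500 W

In absolute terms T_C = 287.15 K and T_H = 303.71 K, so ΔT = 16.56 K.
COP_Carnot = T_H/ΔT = 303.71/16.56 = 18.34.
Resistance heating needs Ẇ_res = Q̇_H = 92500 W; the reversible heat pump needs only Ẇ_hp = Q̇_H/COP = 5042 W.
Saving = 92500 − 5042 = 87460 W.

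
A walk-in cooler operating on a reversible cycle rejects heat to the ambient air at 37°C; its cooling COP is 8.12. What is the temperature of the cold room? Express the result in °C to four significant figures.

For a Carnot refrigerator COP_R = T_C/(T_H − T_C), so T_C = COP·T_H/(1 + COP).
With T_H = 310.15 K, T_C = 8.12 × 310.15/9.120 = 276.14 K.
Converting, 276.14 K = 2.99°C.

2.992 °C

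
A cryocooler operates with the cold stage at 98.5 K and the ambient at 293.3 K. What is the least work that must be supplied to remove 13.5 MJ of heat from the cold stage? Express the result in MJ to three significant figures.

The reservoir spacing is ΔT = 293.3 − 98.5 = 194.8 K.
The reversible limit is COP_R = T_C/ΔT = 0.5056, so W_min = Q_C/COP = Q_C·ΔT/T_C.
W_min = 13.50 × 194.8/98.50 = 26.70 MJ.

26.7 MJ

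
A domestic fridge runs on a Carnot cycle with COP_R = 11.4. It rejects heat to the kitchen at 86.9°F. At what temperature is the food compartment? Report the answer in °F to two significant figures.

43 °F

For a Carnot refrigerator COP_R = T_C/(T_H − T_C), so T_C = COP·T_H/(1 + COP).
With T_H = 303.65 K, T_C = 11.4 × 303.65/12.40 = 279.16 K.
Converting, 279.16 K = 42.82°F.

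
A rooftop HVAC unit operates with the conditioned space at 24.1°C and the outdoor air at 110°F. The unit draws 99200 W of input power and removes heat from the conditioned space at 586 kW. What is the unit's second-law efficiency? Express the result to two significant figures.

0.38

Converting, Q̇_C = 586.0 kW = 586000 W, so COP_actual = Q̇_C/Ẇ = 586000/99200 = 5.907.
In absolute terms T_C = 297.25 K and T_H = 316.48 K, so ΔT = 19.23 K.
COP_Carnot = T_C/ΔT = 297.25/19.23 = 15.45.
η_II = COP_actual/COP_Carnot = 5.907/15.45 = 0.3822.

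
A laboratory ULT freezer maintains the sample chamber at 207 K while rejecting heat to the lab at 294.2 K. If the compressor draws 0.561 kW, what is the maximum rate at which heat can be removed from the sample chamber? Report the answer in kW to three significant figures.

1.33 kW

The reservoir spacing is ΔT = 294.2 − 207 = 87.20 K.
COP_Carnot = T_C/ΔT = 207.00/87.20 = 2.374.
Q̇_max = COP_Carnot × Ẇ = 2.374 × 0.5610 kW = 1.332 kW.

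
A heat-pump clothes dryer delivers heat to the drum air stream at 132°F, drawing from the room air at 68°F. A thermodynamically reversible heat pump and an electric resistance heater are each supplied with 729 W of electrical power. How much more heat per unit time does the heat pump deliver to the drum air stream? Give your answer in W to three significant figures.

In absolute terms T_C = 293.15 K and T_H = 328.71 K, so ΔT = 35.56 K.
COP_Carnot = T_H/ΔT = 328.71/35.56 = 9.245.
The heat pump delivers Q̇_H = COP × Ẇ = 6739 W; the resistance heater delivers Ẇ = 729.0 W.
Extra = (COP − 1)·Ẇ = 6010 W.

6010 W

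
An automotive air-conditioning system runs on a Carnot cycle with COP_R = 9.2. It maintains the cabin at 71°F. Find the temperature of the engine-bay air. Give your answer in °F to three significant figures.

COP_R = T_C/(T_H − T_C) gives T_H − T_C = T_C/COP.
With T_C = 294.82 K, T_H = 294.82 × (1 + 1/9.2) = 326.86 K.
Converting, 326.86 K = 128.68°F.

129 °F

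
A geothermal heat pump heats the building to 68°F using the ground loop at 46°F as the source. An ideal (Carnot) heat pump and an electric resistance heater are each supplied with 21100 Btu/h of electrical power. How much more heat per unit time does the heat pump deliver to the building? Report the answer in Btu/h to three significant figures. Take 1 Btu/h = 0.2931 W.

485000 Btu/h

In absolute terms T_C = 280.93 K and T_H = 293.15 K, so ΔT = 12.22 K.
COP_Carnot = T_H/ΔT = 293.15/12.22 = 23.99.
The heat pump delivers Q̇_H = COP × Ẇ = 506100 Btu/h; the resistance heater delivers Ẇ = 21100 Btu/h.
Extra = (COP − 1)·Ẇ = 485000 Btu/h.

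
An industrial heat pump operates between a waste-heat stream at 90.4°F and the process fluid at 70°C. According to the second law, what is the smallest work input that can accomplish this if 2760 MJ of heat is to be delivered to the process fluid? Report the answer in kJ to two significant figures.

In absolute terms T_C = 305.59 K and T_H = 343.15 K, so ΔT = 37.56 K.
The reversible limit is COP_HP = T_H/ΔT = 9.137, so W_min = Q_H/COP = Q_H·ΔT/T_H.
W_min = 2760 × 37.56/343.15 = 302.1 MJ = 302100 kJ.

300000 kJ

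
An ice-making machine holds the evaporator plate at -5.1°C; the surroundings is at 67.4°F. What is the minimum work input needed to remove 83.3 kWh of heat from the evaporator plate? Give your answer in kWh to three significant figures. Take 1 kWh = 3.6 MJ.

In absolute terms T_C = 268.05 K and T_H = 292.82 K, so ΔT = 24.77 K.
The reversible limit is COP_R = T_C/ΔT = 10.82, so W_min = Q_C/COP = Q_C·ΔT/T_C.
W_min = 83.30 × 24.77/268.05 = 7.697 kWh.

7.70 kWh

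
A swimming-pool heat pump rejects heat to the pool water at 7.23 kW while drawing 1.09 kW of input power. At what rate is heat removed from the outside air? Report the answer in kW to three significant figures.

For a cyclic device the first law requires Q̇_H = Q̇_C + Ẇ.
Q̇_C = Q̇_H − Ẇ = 6.140 kW.

6.14 kW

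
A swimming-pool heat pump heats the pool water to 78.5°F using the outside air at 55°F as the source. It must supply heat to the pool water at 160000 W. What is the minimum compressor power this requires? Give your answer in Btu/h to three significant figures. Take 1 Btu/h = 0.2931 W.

In absolute terms T_C = 285.93 K and T_H = 298.98 K, so ΔT = 13.06 K.
COP_Carnot = T_H/ΔT = 298.98/13.06 = 22.90.
Ẇ_min = Q̇/COP_Carnot = 160000/22.90 = 6987 W = 23840 Btu/h.

23800 Btu/h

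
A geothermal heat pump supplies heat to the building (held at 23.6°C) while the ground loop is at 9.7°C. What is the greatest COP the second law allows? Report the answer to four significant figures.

21.35

In absolute terms T_C = 282.85 K and T_H = 296.75 K, so ΔT = 13.90 K.
For a reversible cycle, COP_Carnot = T_H/ΔT = 296.75/13.90 = 21.35.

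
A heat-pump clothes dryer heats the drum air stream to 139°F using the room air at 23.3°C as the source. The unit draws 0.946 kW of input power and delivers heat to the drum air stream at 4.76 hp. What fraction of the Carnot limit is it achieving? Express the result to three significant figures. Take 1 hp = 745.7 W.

0.408

Converting, Q̇_H = 4.760 hp = 3.550 kW, so COP_actual = Q̇_H/Ẇ = 3.550/0.9460 = 3.752.
In absolute terms T_C = 296.45 K and T_H = 332.59 K, so ΔT = 36.14 K.
COP_Carnot = T_H/ΔT = 332.59/36.14 = 9.202.
η_II = COP_actual/COP_Carnot = 3.752/9.202 = 0.4078.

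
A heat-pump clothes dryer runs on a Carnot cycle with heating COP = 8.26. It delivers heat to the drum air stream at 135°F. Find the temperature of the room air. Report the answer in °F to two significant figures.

COP_HP = T_H/(T_H − T_C) gives T_H − T_C = T_H/COP.
With T_H = 330.37 K, T_C = 330.37 × (1 − 1/8.26) = 290.38 K.
Converting, 290.38 K = 63.01°F.

63 °F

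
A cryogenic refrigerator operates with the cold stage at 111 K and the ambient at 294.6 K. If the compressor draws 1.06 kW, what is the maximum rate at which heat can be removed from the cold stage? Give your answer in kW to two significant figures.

The reservoir spacing is ΔT = 294.6 − 111 = 183.6 K.
COP_Carnot = T_C/ΔT = 111.00/183.6 = 0.6046.
Q̇_max = COP_Carnot × Ẇ = 0.6046 × 1.060 kW = 0.6408 kW.

0.64 kW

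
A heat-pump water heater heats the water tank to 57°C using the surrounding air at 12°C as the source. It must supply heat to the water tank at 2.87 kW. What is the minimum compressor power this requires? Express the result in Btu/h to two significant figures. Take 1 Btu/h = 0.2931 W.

In absolute terms T_C = 285.15 K and T_H = 330.15 K, so ΔT = 45.00 K.
COP_Carnot = T_H/ΔT = 330.15/45.00 = 7.337.
Ẇ_min = Q̇/COP_Carnot = 2.870/7.337 = 0.3912 kW = 1335 Btu/h.

1300 Btu/h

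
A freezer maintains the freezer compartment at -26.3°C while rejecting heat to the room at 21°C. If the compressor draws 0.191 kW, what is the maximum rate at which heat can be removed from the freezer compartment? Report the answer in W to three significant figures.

997 W

In absolute terms T_C = 246.85 K and T_H = 294.15 K, so ΔT = 47.30 K.
COP_Carnot = T_C/ΔT = 246.85/47.30 = 5.219.
Q̇_max = COP_Carnot × Ẇ = 5.219 × 0.1910 kW = 0.9968 kW = 996.8 W.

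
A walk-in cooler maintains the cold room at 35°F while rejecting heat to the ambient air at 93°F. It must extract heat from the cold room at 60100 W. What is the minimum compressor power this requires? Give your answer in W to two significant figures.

7000 W

In absolute terms T_C = 274.82 K and T_H = 307.04 K, so ΔT = 32.22 K.
COP_Carnot = T_C/ΔT = 274.82/32.22 = 8.529.
Ẇ_min = Q̇/COP_Carnot = 60100/8.529 = 7047 W.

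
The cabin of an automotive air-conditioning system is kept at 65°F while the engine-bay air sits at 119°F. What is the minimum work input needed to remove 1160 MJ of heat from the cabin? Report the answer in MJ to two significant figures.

120 MJ

In absolute terms T_C = 291.48 K and T_H = 321.48 K, so ΔT = 30.00 K.
The reversible limit is COP_R = T_C/ΔT = 9.716, so W_min = Q_C/COP = Q_C·ΔT/T_C.
W_min = 1160 × 30.00/291.48 = 119.4 MJ.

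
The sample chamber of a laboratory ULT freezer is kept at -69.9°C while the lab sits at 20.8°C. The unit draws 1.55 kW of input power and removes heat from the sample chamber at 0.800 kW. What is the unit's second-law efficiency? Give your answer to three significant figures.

COP_actual = Q̇_C/Ẇ = 0.8000/1.550 = 0.5161.
In absolute terms T_C = 203.25 K and T_H = 293.95 K, so ΔT = 90.70 K.
COP_Carnot = T_C/ΔT = 203.25/90.70 = 2.241.
η_II = COP_actual/COP_Carnot = 0.5161/2.241 = 0.2303.

0.230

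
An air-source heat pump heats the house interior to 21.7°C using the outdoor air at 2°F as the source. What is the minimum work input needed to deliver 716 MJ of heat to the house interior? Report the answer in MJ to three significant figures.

In absolute terms T_C = 256.48 K and T_H = 294.85 K, so ΔT = 38.37 K.
The reversible limit is COP_HP = T_H/ΔT = 7.685, so W_min = Q_H/COP = Q_H·ΔT/T_H.
W_min = 716.0 × 38.37/294.85 = 93.17 MJ.

93.2 MJ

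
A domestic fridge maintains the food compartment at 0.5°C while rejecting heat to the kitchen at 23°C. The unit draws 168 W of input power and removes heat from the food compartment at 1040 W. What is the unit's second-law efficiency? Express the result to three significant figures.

0.509

COP_actual = Q̇_C/Ẇ = 1040/168.0 = 6.190.
In absolute terms T_C = 273.65 K and T_H = 296.15 K, so ΔT = 22.50 K.
COP_Carnot = T_C/ΔT = 273.65/22.50 = 12.16.
η_II = COP_actual/COP_Carnot = 6.190/12.16 = 0.5090.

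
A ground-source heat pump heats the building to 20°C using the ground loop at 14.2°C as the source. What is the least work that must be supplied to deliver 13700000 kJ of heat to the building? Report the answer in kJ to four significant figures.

271100 kJ

In absolute terms T_C = 287.35 K and T_H = 293.15 K, so ΔT = 5.800 K.
The reversible limit is COP_HP = T_H/ΔT = 50.54, so W_min = Q_H/COP = Q_H·ΔT/T_H.
W_min = 13700000 × 5.800/293.15 = 271100 kJ.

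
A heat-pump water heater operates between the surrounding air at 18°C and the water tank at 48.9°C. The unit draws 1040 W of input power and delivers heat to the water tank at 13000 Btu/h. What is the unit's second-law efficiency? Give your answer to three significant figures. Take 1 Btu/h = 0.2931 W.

0.352

Converting, Q̇_H = 13000 Btu/h = 3810 W, so COP_actual = Q̇_H/Ẇ = 3810/1040 = 3.664.
In absolute terms T_C = 291.15 K and T_H = 322.05 K, so ΔT = 30.90 K.
COP_Carnot = T_H/ΔT = 322.05/30.90 = 10.42.
η_II = COP_actual/COP_Carnot = 3.664/10.42 = 0.3515.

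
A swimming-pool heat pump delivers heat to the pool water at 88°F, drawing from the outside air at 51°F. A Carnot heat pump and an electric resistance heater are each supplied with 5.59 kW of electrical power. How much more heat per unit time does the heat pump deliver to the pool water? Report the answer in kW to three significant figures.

In absolute terms T_C = 283.71 K and T_H = 304.26 K, so ΔT = 20.56 K.
COP_Carnot = T_H/ΔT = 304.26/20.56 = 14.80.
The heat pump delivers Q̇_H = COP × Ẇ = 82.74 kW; the resistance heater delivers Ẇ = 5.590 kW.
Extra = (COP − 1)·Ẇ = 77.15 kW.

77.2 kW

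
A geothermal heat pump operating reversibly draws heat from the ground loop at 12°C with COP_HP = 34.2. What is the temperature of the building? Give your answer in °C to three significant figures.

COP_HP = T_H/(T_H − T_C) rearranges to T_H = COP·T_C/(COP − 1).
With T_C = 285.15 K, T_H = 34.2 × 285.15/33.20 = 293.74 K.
Converting, 293.74 K = 20.59°C.

20.6 °C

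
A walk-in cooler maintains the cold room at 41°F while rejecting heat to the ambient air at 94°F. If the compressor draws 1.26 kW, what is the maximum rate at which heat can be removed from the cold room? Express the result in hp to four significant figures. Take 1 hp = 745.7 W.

In absolute terms T_C = 278.15 K and T_H = 307.59 K, so ΔT = 29.44 K.
COP_Carnot = T_C/ΔT = 278.15/29.44 = 9.447.
Q̇_max = COP_Carnot × Ẇ = 9.447 × 1.260 kW = 11.90 kW = 15.96 hp.

15.96 hp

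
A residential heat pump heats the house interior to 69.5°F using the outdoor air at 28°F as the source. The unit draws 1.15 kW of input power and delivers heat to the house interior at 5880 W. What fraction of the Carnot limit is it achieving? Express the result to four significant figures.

Converting, Q̇_H = 5880 W = 5.880 kW, so COP_actual = Q̇_H/Ẇ = 5.880/1.150 = 5.113.
In absolute terms T_C = 270.93 K and T_H = 293.98 K, so ΔT = 23.06 K.
COP_Carnot = T_H/ΔT = 293.98/23.06 = 12.75.
η_II = COP_actual/COP_Carnot = 5.113/12.75 = 0.4010.

0.4010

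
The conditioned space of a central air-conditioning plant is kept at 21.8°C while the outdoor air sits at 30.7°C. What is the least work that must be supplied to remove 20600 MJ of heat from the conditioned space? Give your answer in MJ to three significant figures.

622 MJ

In absolute terms T_C = 294.95 K and T_H = 303.85 K, so ΔT = 8.900 K.
The reversible limit is COP_R = T_C/ΔT = 33.14, so W_min = Q_C/COP = Q_C·ΔT/T_C.
W_min = 20600 × 8.900/294.95 = 621.6 MJ.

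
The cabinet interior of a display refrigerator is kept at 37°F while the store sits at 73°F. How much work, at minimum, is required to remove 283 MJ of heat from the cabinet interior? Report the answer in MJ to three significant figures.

20.5 MJ

In absolute terms T_C = 275.93 K and T_H = 295.93 K, so ΔT = 20.00 K.
The reversible limit is COP_R = T_C/ΔT = 13.80, so W_min = Q_C/COP = Q_C·ΔT/T_C.
W_min = 283.0 × 20.00/275.93 = 20.51 MJ.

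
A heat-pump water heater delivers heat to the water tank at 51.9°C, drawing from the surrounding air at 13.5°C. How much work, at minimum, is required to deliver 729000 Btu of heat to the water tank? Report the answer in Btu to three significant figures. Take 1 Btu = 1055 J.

86100 Btu

In absolute terms T_C = 286.65 K and T_H = 325.05 K, so ΔT = 38.40 K.
The reversible limit is COP_HP = T_H/ΔT = 8.465, so W_min = Q_H/COP = Q_H·ΔT/T_H.
W_min = 729000 × 38.40/325.05 = 86120 Btu.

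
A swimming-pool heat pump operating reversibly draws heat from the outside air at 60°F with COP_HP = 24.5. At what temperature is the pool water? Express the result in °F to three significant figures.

82.1 °F

COP_HP = T_H/(T_H − T_C) rearranges to T_H = COP·T_C/(COP − 1).
With T_C = 288.71 K, T_H = 24.5 × 288.71/23.50 = 300.99 K.
Converting, 300.99 K = 82.11°F.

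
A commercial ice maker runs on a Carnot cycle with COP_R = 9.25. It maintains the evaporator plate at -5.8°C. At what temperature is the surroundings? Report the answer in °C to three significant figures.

23.1 °C

COP_R = T_C/(T_H − T_C) gives T_H − T_C = T_C/COP.
With T_C = 267.35 K, T_H = 267.35 × (1 + 1/9.25) = 296.25 K.
Converting, 296.25 K = 23.10°C.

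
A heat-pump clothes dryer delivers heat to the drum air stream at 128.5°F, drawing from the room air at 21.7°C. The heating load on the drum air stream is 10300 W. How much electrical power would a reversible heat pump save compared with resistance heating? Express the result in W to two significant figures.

9300 W

In absolute terms T_C = 294.85 K and T_H = 326.76 K, so ΔT = 31.91 K.
COP_Carnot = T_H/ΔT = 326.76/31.91 = 10.24.
Resistance heating needs Ẇ_res = Q̇_H = 10300 W; the reversible heat pump needs only Ẇ_hp = Q̇_H/COP = 1006 W.
Saving = 10300 − 1006 = 9294 W.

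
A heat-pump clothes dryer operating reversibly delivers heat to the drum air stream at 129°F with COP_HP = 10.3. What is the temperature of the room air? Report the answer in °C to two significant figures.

22 °C

COP_HP = T_H/(T_H − T_C) gives T_H − T_C = T_H/COP.
With T_H = 327.04 K, T_C = 327.04 × (1 − 1/10.3) = 295.29 K.
Converting, 295.29 K = 22.14°C.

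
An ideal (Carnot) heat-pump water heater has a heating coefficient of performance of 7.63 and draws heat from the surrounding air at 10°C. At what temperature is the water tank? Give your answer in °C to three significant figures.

COP_HP = T_H/(T_H − T_C) rearranges to T_H = COP·T_C/(COP − 1).
With T_C = 283.15 K, T_H = 7.63 × 283.15/6.630 = 325.86 K.
Converting, 325.86 K = 52.71°C.

52.7 °C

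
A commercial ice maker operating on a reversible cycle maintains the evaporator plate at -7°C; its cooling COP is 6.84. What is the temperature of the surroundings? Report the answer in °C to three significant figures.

31.9 °C

COP_R = T_C/(T_H − T_C) gives T_H − T_C = T_C/COP.
With T_C = 266.15 K, T_H = 266.15 × (1 + 1/6.84) = 305.06 K.
Converting, 305.06 K = 31.91°C.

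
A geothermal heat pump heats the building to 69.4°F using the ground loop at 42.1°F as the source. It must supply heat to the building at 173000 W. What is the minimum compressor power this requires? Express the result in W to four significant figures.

8927 W

In absolute terms T_C = 278.76 K and T_H = 293.93 K, so ΔT = 15.17 K.
COP_Carnot = T_H/ΔT = 293.93/15.17 = 19.38.
Ẇ_min = Q̇/COP_Carnot = 173000/19.38 = 8927 W.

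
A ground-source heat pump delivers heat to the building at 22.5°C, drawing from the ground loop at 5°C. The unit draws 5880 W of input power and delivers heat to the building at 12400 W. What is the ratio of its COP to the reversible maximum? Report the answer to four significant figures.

COP_actual = Q̇_H/Ẇ = 12400/5880 = 2.109.
In absolute terms T_C = 278.15 K and T_H = 295.65 K, so ΔT = 17.50 K.
COP_Carnot = T_H/ΔT = 295.65/17.50 = 16.89.
η_II = COP_actual/COP_Carnot = 2.109/16.89 = 0.1248.

0.1248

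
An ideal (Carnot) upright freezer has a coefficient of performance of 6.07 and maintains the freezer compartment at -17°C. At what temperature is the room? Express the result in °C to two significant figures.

COP_R = T_C/(T_H − T_C) gives T_H − T_C = T_C/COP.
With T_C = 256.15 K, T_H = 256.15 × (1 + 1/6.07) = 298.35 K.
Converting, 298.35 K = 25.20°C.

25 °C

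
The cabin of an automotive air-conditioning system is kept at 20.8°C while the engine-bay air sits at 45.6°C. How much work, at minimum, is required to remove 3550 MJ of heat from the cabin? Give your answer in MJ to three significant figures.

In absolute terms T_C = 293.95 K and T_H = 318.75 K, so ΔT = 24.80 K.
The reversible limit is COP_R = T_C/ΔT = 11.85, so W_min = Q_C/COP = Q_C·ΔT/T_C.
W_min = 3550 × 24.80/293.95 = 299.5 MJ.

300 MJ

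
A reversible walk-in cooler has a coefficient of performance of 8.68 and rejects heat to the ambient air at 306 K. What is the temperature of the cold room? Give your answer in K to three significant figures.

274 K

For a Carnot refrigerator COP_R = T_C/(T_H − T_C), so T_C = COP·T_H/(1 + COP).
With T_H = 306.00 K, T_C = 8.68 × 306.00/9.680 = 274.39 K.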